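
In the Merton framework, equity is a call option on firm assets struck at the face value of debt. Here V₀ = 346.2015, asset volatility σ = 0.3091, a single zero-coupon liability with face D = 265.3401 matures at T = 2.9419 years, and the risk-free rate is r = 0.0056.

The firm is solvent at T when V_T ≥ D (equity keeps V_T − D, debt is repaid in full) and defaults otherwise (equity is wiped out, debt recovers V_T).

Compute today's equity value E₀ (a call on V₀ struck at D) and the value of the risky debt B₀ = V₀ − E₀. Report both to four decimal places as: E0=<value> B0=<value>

d₁ = [ln(V₀/D) + (r + σ²/2)T] / (σ√T)
   = [ln(346.2015/265.3401) + (0.0056 + 0.5·0.3091²)·2.9419] / (0.3091·√2.9419)
   = [0.266009 + 0.157013] / 0.530167 = 0.797903
d₂ = d₁ − σ√T = 0.797903 − 0.530167 = 0.267735
N(d₁) = 0.787537,  N(d₂) = 0.605548,  e^(−rT) = 0.983660
E₀ = V₀·N(d₁) − D·e^(−rT)·N(d₂)
   = 346.2015·0.787537 − 265.3401·0.983660·0.605548 = 114.595427
B₀ = V₀ − E₀ = 346.2015 − 114.595427 = 231.606073

E0=114.5954 B0=231.6061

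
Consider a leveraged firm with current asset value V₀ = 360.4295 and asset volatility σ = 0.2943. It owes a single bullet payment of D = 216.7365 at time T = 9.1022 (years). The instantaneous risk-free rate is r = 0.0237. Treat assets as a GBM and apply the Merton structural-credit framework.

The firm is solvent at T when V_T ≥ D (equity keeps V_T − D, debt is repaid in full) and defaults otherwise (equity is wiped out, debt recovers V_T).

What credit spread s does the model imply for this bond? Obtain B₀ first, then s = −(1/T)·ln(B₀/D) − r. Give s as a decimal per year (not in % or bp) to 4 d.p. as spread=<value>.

spread=0.0167

d₁ = [ln(V₀/D) + (r + σ²/2)T] / (σ√T)
   = [ln(360.4295/216.7365) + (0.0237 + 0.5·0.2943²)·9.1022] / (0.2943·√9.1022)
   = [0.508614 + 0.609904] / 0.887899 = 1.259736
d₂ = d₁ − σ√T = 1.259736 − 0.887899 = 0.371838
N(d₁) = 0.896118,  N(d₂) = 0.644993,  e^(−rT) = 0.805959
E₀ = V₀·N(d₁) − D·e^(−rT)·N(d₂)
   = 360.4295·0.896118 − 216.7365·0.805959·0.644993 = 210.319375
B₀ = V₀ − E₀ = 360.4295 − 210.319375 = 150.110125
spread = −(1/T)·ln(B₀/D) − r = −(1/9.1022)·ln(150.110125/216.7365) − 0.0237 = 0.01665433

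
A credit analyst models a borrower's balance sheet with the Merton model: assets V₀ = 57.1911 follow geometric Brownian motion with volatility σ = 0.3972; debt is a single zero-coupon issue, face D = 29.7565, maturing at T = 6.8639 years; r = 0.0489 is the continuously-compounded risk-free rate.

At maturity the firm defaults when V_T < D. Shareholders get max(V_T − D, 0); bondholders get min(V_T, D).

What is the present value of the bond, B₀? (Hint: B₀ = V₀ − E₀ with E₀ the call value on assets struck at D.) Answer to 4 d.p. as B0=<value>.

d₁ = [ln(V₀/D) + (r + σ²/2)T] / (σ√T)
   = [ln(57.1911/29.7565) + (0.0489 + 0.5·0.3972²)·6.8639] / (0.3972·√6.8639)
   = [0.653351 + 0.877096] / 1.040626 = 1.470698
d₂ = d₁ − σ√T = 1.470698 − 1.040626 = 0.430072
N(d₁) = 0.929314,  N(d₂) = 0.666428,  e^(−rT) = 0.714877
E₀ = V₀·N(d₁) − D·e^(−rT)·N(d₂)
   = 57.1911·0.929314 − 29.7565·0.714877·0.666428 = 38.972044
B₀ = V₀ − E₀ = 57.1911 − 38.972044 = 18.219056

B0=18.2191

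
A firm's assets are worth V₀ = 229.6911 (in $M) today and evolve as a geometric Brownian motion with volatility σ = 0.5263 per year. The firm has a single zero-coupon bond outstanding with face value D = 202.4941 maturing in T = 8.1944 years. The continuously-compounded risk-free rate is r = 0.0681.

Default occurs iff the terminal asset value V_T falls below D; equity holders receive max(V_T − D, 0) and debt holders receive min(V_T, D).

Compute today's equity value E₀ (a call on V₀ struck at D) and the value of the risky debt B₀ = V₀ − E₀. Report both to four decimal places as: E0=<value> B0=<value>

E0=159.2713 B0=70.4198

d₁ = [ln(V₀/D) + (r + σ²/2)T] / (σ√T)
   = [ln(229.6911/202.4941) + (0.0681 + 0.5·0.5263²)·8.1944] / (0.5263·√8.1944)
   = [0.126025 + 1.692929] / 1.506579 = 1.207340
d₂ = d₁ − σ√T = 1.207340 − 1.506579 = -0.299239
N(d₁) = 0.886349,  N(d₂) = 0.382379,  e^(−rT) = 0.572331
E₀ = V₀·N(d₁) − D·e^(−rT)·N(d₂)
   = 229.6911·0.886349 − 202.4941·0.572331·0.382379 = 159.271329
B₀ = V₀ − E₀ = 229.6911 − 159.271329 = 70.419771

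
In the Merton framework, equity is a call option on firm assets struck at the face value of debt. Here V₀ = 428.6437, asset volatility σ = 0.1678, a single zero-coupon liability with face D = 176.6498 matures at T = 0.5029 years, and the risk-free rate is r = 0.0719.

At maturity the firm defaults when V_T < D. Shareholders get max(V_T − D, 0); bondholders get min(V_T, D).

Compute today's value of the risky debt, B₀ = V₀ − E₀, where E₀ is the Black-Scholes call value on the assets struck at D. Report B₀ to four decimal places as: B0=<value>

d₁ = [ln(V₀/D) + (r + σ²/2)T] / (σ√T)
   = [ln(428.6437/176.6498) + (0.0719 + 0.5·0.1678²)·0.5029] / (0.1678·√0.5029)
   = [0.886457 + 0.043239] / 0.118996 = 7.812821
d₂ = d₁ − σ√T = 7.812821 − 0.118996 = 7.693825
N(d₁) = 1.000000,  N(d₂) = 1.000000,  e^(−rT) = 0.964487
E₀ = V₀·N(d₁) − D·e^(−rT)·N(d₂)
   = 428.6437·1.000000 − 176.6498·0.964487·1.000000 = 258.267194
B₀ = V₀ − E₀ = 428.6437 − 258.267194 = 170.376506

B0=170.3765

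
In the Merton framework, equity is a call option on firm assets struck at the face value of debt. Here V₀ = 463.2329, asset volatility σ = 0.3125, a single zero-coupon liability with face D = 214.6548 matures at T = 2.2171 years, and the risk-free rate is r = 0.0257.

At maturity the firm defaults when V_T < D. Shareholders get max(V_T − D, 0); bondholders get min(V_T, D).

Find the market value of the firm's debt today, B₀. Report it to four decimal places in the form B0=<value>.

B0=200.6454

d₁ = [ln(V₀/D) + (r + σ²/2)T] / (σ√T)
   = [ln(463.2329/214.6548) + (0.0257 + 0.5·0.3125²)·2.2171] / (0.3125·√2.2171)
   = [0.769199 + 0.165236] / 0.465310 = 2.008198
d₂ = d₁ − σ√T = 2.008198 − 0.465310 = 1.542887
N(d₁) = 0.977689,  N(d₂) = 0.938571,  e^(−rT) = 0.944613
E₀ = V₀·N(d₁) − D·e^(−rT)·N(d₂)
   = 463.2329·0.977689 − 214.6548·0.944613·0.938571 = 262.587542
B₀ = V₀ − E₀ = 463.2329 − 262.587542 = 200.645358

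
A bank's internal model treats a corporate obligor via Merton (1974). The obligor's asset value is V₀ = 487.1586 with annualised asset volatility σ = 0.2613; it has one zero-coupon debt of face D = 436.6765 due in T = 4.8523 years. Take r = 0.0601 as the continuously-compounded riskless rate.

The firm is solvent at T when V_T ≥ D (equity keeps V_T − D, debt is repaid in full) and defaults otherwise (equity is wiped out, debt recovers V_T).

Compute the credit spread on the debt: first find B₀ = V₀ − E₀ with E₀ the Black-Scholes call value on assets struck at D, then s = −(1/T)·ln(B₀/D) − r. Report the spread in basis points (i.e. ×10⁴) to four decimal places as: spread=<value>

spread=214.2317

d₁ = [ln(V₀/D) + (r + σ²/2)T] / (σ√T)
   = [ln(487.1586/436.6765) + (0.0601 + 0.5·0.2613²)·4.8523] / (0.2613·√4.8523)
   = [0.109397 + 0.457275] / 0.575590 = 0.984507
d₂ = d₁ − σ√T = 0.984507 − 0.575590 = 0.408917
N(d₁) = 0.837567,  N(d₂) = 0.658700,  e^(−rT) = 0.747050
E₀ = V₀·N(d₁) − D·e^(−rT)·N(d₂)
   = 487.1586·0.837567 − 436.6765·0.747050·0.658700 = 193.147430
B₀ = V₀ − E₀ = 487.1586 − 193.147430 = 294.011170
spread = −(1/T)·ln(B₀/D) − r = −(1/4.8523)·ln(294.011170/436.6765) − 0.0601 = 0.02142317
in basis points: 0.02142317 × 10⁴ = 214.2317 bp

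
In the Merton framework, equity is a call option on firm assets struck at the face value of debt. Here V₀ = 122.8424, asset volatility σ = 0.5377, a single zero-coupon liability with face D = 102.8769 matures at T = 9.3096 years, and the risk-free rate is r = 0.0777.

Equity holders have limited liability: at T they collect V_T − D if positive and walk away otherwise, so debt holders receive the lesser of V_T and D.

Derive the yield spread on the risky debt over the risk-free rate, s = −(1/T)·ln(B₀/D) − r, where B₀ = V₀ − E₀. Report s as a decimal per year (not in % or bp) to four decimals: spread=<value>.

d₁ = [ln(V₀/D) + (r + σ²/2)T] / (σ√T)
   = [ln(122.8424/102.8769) + (0.0777 + 0.5·0.5377²)·9.3096] / (0.5377·√9.3096)
   = [0.177369 + 2.069158] / 1.640611 = 1.369323
d₂ = d₁ − σ√T = 1.369323 − 1.640611 = -0.271287
N(d₁) = 0.914551,  N(d₂) = 0.393085,  e^(−rT) = 0.485121
E₀ = V₀·N(d₁) − D·e^(−rT)·N(d₂)
   = 122.8424·0.914551 − 102.8769·0.485121·0.393085 = 92.727620
B₀ = V₀ − E₀ = 122.8424 − 92.727620 = 30.114780
spread = −(1/T)·ln(B₀/D) − r = −(1/9.3096)·ln(30.114780/102.8769) − 0.0777 = 0.05426239

spread=0.0543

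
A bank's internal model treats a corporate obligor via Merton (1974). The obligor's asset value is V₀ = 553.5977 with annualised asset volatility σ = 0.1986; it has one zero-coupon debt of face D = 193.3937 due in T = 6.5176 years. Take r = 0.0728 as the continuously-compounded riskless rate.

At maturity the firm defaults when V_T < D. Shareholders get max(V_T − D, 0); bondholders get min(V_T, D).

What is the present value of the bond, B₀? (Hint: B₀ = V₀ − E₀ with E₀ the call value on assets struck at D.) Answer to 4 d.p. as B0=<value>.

B0=120.2841

d₁ = [ln(V₀/D) + (r + σ²/2)T] / (σ√T)
   = [ln(553.5977/193.3937) + (0.0728 + 0.5·0.1986²)·6.5176] / (0.1986·√6.5176)
   = [1.051710 + 0.603015] / 0.507018 = 3.263644
d₂ = d₁ − σ√T = 3.263644 − 0.507018 = 2.756626
N(d₁) = 0.999450,  N(d₂) = 0.997080,  e^(−rT) = 0.622208
E₀ = V₀·N(d₁) − D·e^(−rT)·N(d₂)
   = 553.5977·0.999450 − 193.3937·0.622208·0.997080 = 433.313570
B₀ = V₀ − E₀ = 553.5977 − 433.313570 = 120.284130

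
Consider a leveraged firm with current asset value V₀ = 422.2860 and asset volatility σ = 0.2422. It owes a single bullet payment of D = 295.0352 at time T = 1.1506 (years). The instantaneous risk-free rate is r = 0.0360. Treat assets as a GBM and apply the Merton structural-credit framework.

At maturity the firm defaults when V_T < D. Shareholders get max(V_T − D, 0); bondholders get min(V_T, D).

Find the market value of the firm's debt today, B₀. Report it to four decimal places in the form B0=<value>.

d₁ = [ln(V₀/D) + (r + σ²/2)T] / (σ√T)
   = [ln(422.2860/295.0352) + (0.0360 + 0.5·0.2422²)·1.1506] / (0.2422·√1.1506)
   = [0.358588 + 0.075169] / 0.259798 = 1.669593
d₂ = d₁ − σ√T = 1.669593 − 0.259798 = 1.409794
N(d₁) = 0.952500,  N(d₂) = 0.920700,  e^(−rT) = 0.959425
E₀ = V₀·N(d₁) − D·e^(−rT)·N(d₂)
   = 422.2860·0.952500 − 295.0352·0.959425·0.920700 = 141.610439
B₀ = V₀ − E₀ = 422.2860 − 141.610439 = 280.675561

B0=280.6756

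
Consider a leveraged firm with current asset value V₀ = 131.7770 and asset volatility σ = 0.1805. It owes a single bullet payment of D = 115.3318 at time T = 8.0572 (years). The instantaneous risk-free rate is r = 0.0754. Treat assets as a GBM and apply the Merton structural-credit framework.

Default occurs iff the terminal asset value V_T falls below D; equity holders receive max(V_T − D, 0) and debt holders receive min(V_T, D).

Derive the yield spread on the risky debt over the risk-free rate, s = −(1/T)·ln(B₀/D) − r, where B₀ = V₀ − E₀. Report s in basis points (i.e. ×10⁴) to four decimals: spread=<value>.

spread=30.1559

d₁ = [ln(V₀/D) + (r + σ²/2)T] / (σ√T)
   = [ln(131.7770/115.3318) + (0.0754 + 0.5·0.1805²)·8.0572] / (0.1805·√8.0572)
   = [0.133298 + 0.738766] / 0.512353 = 1.702076
d₂ = d₁ − σ√T = 1.702076 − 0.512353 = 1.189723
N(d₁) = 0.955629,  N(d₂) = 0.882922,  e^(−rT) = 0.544704
E₀ = V₀·N(d₁) − D·e^(−rT)·N(d₂)
   = 131.7770·0.955629 − 115.3318·0.544704·0.882922 = 70.463310
B₀ = V₀ − E₀ = 131.7770 − 70.463310 = 61.313690
spread = −(1/T)·ln(B₀/D) − r = −(1/8.0572)·ln(61.313690/115.3318) − 0.0754 = 0.00301559
in basis points: 0.00301559 × 10⁴ = 30.1559 bp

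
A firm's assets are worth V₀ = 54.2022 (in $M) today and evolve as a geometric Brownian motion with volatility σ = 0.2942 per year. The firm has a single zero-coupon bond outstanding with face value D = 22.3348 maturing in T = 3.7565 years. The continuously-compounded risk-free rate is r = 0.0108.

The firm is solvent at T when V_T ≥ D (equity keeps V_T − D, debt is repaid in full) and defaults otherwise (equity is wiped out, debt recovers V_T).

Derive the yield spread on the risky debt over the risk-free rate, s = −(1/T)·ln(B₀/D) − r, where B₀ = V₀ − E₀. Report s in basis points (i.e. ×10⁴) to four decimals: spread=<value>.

spread=51.6748

d₁ = [ln(V₀/D) + (r + σ²/2)T] / (σ√T)
   = [ln(54.2022/22.3348) + (0.0108 + 0.5·0.2942²)·3.7565] / (0.2942·√3.7565)
   = [0.886575 + 0.203140] / 0.570209 = 1.911079
d₂ = d₁ − σ√T = 1.911079 − 0.570209 = 1.340869
N(d₁) = 0.972003,  N(d₂) = 0.910019,  e^(−rT) = 0.960242
E₀ = V₀·N(d₁) − D·e^(−rT)·N(d₂)
   = 54.2022·0.972003 − 22.3348·0.960242·0.910019 = 33.167696
B₀ = V₀ − E₀ = 54.2022 − 33.167696 = 21.034504
spread = −(1/T)·ln(B₀/D) − r = −(1/3.7565)·ln(21.034504/22.3348) − 0.0108 = 0.00516748
in basis points: 0.00516748 × 10⁴ = 51.6748 bp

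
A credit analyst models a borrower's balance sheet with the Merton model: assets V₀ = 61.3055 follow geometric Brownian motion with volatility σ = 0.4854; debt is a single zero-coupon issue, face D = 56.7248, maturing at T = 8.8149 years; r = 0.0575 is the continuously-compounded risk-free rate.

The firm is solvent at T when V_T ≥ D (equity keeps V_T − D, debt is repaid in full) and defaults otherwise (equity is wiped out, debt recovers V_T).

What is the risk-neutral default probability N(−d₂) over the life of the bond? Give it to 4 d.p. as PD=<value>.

d₁ = [ln(V₀/D) + (r + σ²/2)T] / (σ√T)
   = [ln(61.3055/56.7248) + (0.0575 + 0.5·0.4854²)·8.8149] / (0.4854·√8.8149)
   = [0.077658 + 1.545310] / 1.441148 = 1.126164
d₂ = d₁ − σ√T = 1.126164 − 1.441148 = -0.314984
risk-neutral PD = N(−d₂) = N(0.314984) = 0.623613

PD=0.6236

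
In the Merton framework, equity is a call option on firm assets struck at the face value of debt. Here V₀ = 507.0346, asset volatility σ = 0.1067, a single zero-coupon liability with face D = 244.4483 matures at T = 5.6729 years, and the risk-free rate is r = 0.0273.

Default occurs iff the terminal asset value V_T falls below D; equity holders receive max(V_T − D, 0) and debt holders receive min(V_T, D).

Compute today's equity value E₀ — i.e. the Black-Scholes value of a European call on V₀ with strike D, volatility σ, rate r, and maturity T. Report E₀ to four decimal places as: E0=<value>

d₁ = [ln(V₀/D) + (r + σ²/2)T] / (σ√T)
   = [ln(507.0346/244.4483) + (0.0273 + 0.5·0.1067²)·5.6729] / (0.1067·√5.6729)
   = [0.729575 + 0.187163] / 0.254136 = 3.607268
d₂ = d₁ − σ√T = 3.607268 − 0.254136 = 3.353131
N(d₁) = 0.999845,  N(d₂) = 0.999600,  e^(−rT) = 0.856526
E₀ = V₀·N(d₁) − D·e^(−rT)·N(d₂)
   = 507.0346·0.999845 − 244.4483·0.856526·0.999600 = 297.663385

E0=297.6634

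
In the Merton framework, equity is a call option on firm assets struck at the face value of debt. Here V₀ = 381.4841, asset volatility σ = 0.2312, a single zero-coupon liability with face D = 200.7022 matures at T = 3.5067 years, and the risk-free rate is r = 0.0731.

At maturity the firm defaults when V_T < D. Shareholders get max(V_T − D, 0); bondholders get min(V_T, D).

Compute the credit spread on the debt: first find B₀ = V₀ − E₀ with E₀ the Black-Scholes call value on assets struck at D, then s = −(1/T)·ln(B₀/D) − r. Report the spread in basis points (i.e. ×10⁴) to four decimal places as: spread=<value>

spread=13.1722

d₁ = [ln(V₀/D) + (r + σ²/2)T] / (σ√T)
   = [ln(381.4841/200.7022) + (0.0731 + 0.5·0.2312²)·3.5067] / (0.2312·√3.5067)
   = [0.642247 + 0.350062] / 0.432949 = 2.291975
d₂ = d₁ − σ√T = 2.291975 − 0.432949 = 1.859026
N(d₁) = 0.989046,  N(d₂) = 0.968488,  e^(−rT) = 0.773879
E₀ = V₀·N(d₁) − D·e^(−rT)·N(d₂)
   = 381.4841·0.989046 − 200.7022·0.773879·0.968488 = 226.880664
B₀ = V₀ − E₀ = 381.4841 − 226.880664 = 154.603436
spread = −(1/T)·ln(B₀/D) − r = −(1/3.5067)·ln(154.603436/200.7022) − 0.0731 = 0.00131722
in basis points: 0.00131722 × 10⁴ = 13.1722 bp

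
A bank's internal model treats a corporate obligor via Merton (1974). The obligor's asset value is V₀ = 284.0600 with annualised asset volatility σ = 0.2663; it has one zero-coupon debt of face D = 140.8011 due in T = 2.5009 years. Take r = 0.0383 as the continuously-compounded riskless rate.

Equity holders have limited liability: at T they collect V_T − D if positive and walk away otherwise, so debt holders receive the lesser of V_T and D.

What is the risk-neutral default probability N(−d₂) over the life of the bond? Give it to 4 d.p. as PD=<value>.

d₁ = [ln(V₀/D) + (r + σ²/2)T] / (σ√T)
   = [ln(284.0600/140.8011) + (0.0383 + 0.5·0.2663²)·2.5009] / (0.2663·√2.5009)
   = [0.701837 + 0.184461] / 0.421133 = 2.104556
d₂ = d₁ − σ√T = 2.104556 − 0.421133 = 1.683423
risk-neutral PD = N(−d₂) = N(-1.683423) = 0.046147

PD=0.0461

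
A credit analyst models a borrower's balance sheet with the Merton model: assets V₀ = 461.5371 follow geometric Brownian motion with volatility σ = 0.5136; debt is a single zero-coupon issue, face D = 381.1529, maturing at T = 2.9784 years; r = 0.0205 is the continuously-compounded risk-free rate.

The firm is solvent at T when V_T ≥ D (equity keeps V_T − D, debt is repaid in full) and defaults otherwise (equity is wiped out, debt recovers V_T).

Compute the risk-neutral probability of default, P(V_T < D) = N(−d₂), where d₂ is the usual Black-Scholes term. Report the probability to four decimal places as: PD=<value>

d₁ = [ln(V₀/D) + (r + σ²/2)T] / (σ√T)
   = [ln(461.5371/381.1529) + (0.0205 + 0.5·0.5136²)·2.9784] / (0.5136·√2.9784)
   = [0.191362 + 0.453886] / 0.886373 = 0.727964
d₂ = d₁ − σ√T = 0.727964 − 0.886373 = -0.158409
risk-neutral PD = N(−d₂) = N(0.158409) = 0.562933

PD=0.5629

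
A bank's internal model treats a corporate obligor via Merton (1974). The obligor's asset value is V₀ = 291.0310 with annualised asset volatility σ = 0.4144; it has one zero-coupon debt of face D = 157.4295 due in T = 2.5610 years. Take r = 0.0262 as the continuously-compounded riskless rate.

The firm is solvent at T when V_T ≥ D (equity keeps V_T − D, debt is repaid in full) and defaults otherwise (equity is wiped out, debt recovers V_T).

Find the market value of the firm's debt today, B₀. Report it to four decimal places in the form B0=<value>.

B0=136.7418

d₁ = [ln(V₀/D) + (r + σ²/2)T] / (σ√T)
   = [ln(291.0310/157.4295) + (0.0262 + 0.5·0.4144²)·2.5610] / (0.4144·√2.5610)
   = [0.614452 + 0.286995] / 0.663169 = 1.359301
d₂ = d₁ − σ√T = 1.359301 − 0.663169 = 0.696132
N(d₁) = 0.912974,  N(d₂) = 0.756827,  e^(−rT) = 0.935103
E₀ = V₀·N(d₁) − D·e^(−rT)·N(d₂)
   = 291.0310·0.912974 − 157.4295·0.935103·0.756827 = 154.289219
B₀ = V₀ − E₀ = 291.0310 − 154.289219 = 136.741781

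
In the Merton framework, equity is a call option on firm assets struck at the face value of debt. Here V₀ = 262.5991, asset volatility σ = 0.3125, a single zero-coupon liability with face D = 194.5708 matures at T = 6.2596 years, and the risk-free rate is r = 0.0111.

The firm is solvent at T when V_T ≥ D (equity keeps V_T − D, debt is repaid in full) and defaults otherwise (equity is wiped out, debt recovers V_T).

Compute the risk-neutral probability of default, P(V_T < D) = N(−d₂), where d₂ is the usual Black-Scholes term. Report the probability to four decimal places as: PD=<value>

PD=0.4675

d₁ = [ln(V₀/D) + (r + σ²/2)T] / (σ√T)
   = [ln(262.5991/194.5708) + (0.0111 + 0.5·0.3125²)·6.2596] / (0.3125·√6.2596)
   = [0.299832 + 0.375126] / 0.781850 = 0.863284
d₂ = d₁ − σ√T = 0.863284 − 0.781850 = 0.081434
risk-neutral PD = N(−d₂) = N(-0.081434) = 0.467548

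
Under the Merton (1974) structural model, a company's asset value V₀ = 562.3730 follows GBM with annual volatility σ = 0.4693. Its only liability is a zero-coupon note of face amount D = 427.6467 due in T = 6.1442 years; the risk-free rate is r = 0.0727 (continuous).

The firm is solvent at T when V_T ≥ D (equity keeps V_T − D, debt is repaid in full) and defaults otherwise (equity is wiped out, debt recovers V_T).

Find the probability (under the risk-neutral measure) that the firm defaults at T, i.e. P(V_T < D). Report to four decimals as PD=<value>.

PD=0.4849

d₁ = [ln(V₀/D) + (r + σ²/2)T] / (σ√T)
   = [ln(562.3730/427.6467) + (0.0727 + 0.5·0.4693²)·6.1442] / (0.4693·√6.1442)
   = [0.273868 + 1.123290] / 1.163277 = 1.201054
d₂ = d₁ − σ√T = 1.201054 − 1.163277 = 0.037776
risk-neutral PD = N(−d₂) = N(-0.037776) = 0.484933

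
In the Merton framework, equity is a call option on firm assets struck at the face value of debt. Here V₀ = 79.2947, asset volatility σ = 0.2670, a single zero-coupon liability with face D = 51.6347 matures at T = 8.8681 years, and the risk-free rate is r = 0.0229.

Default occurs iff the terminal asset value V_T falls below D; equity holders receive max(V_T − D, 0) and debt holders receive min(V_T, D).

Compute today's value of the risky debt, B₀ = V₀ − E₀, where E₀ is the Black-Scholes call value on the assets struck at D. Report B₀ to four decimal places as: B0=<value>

d₁ = [ln(V₀/D) + (r + σ²/2)T] / (σ√T)
   = [ln(79.2947/51.6347) + (0.0229 + 0.5·0.2670²)·8.8681] / (0.2670·√8.8681)
   = [0.428977 + 0.519178] / 0.795109 = 1.192486
d₂ = d₁ − σ√T = 1.192486 − 0.795109 = 0.397377
N(d₁) = 0.883465,  N(d₂) = 0.654455,  e^(−rT) = 0.816213
E₀ = V₀·N(d₁) − D·e^(−rT)·N(d₂)
   = 79.2947·0.883465 − 51.6347·0.816213·0.654455 = 42.472087
B₀ = V₀ − E₀ = 79.2947 − 42.472087 = 36.822613

B0=36.8226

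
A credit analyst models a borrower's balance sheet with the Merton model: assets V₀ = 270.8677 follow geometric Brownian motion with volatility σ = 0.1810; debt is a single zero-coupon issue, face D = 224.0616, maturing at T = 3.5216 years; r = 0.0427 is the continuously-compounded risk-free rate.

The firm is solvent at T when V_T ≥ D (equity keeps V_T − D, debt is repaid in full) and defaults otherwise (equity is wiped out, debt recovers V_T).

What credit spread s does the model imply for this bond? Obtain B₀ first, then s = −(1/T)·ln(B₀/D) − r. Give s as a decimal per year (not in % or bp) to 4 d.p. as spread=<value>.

spread=0.0096

d₁ = [ln(V₀/D) + (r + σ²/2)T] / (σ√T)
   = [ln(270.8677/224.0616) + (0.0427 + 0.5·0.1810²)·3.5216] / (0.1810·√3.5216)
   = [0.189709 + 0.208058] / 0.339663 = 1.171064
d₂ = d₁ − σ√T = 1.171064 − 0.339663 = 0.831401
N(d₁) = 0.879213,  N(d₂) = 0.797126,  e^(−rT) = 0.860388
E₀ = V₀·N(d₁) − D·e^(−rT)·N(d₂)
   = 270.8677·0.879213 − 224.0616·0.860388·0.797126 = 84.480658
B₀ = V₀ − E₀ = 270.8677 − 84.480658 = 186.387042
spread = −(1/T)·ln(B₀/D) − r = −(1/3.5216)·ln(186.387042/224.0616) − 0.0427 = 0.00957613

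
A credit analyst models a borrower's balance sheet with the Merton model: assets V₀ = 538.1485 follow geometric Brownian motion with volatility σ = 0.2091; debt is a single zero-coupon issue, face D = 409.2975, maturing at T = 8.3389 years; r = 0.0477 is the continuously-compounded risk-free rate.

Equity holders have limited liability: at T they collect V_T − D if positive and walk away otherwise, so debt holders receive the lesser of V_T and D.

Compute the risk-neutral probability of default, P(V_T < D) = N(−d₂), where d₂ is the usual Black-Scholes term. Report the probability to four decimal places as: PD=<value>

PD=0.2089

d₁ = [ln(V₀/D) + (r + σ²/2)T] / (σ√T)
   = [ln(538.1485/409.2975) + (0.0477 + 0.5·0.2091²)·8.3389] / (0.2091·√8.3389)
   = [0.273692 + 0.580066] / 0.603821 = 1.413925
d₂ = d₁ − σ√T = 1.413925 − 0.603821 = 0.810103
risk-neutral PD = N(−d₂) = N(-0.810103) = 0.208940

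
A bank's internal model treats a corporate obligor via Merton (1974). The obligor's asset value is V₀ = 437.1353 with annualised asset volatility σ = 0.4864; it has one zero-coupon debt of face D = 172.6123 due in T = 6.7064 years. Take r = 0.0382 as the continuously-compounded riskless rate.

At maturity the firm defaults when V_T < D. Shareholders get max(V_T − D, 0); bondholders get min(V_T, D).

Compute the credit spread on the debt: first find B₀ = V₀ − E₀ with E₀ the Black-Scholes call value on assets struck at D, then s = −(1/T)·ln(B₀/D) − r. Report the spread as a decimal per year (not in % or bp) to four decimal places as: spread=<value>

spread=0.0310

d₁ = [ln(V₀/D) + (r + σ²/2)T] / (σ√T)
   = [ln(437.1353/172.6123) + (0.0382 + 0.5·0.4864²)·6.7064] / (0.4864·√6.7064)
   = [0.929195 + 1.049501] / 1.259616 = 1.570872
d₂ = d₁ − σ√T = 1.570872 − 1.259616 = 0.311255
N(d₁) = 0.941894,  N(d₂) = 0.622197,  e^(−rT) = 0.773999
E₀ = V₀·N(d₁) − D·e^(−rT)·N(d₂)
   = 437.1353·0.941894 − 172.6123·0.773999·0.622197 = 328.608427
B₀ = V₀ − E₀ = 437.1353 − 328.608427 = 108.526873
spread = −(1/T)·ln(B₀/D) − r = −(1/6.7064)·ln(108.526873/172.6123) − 0.0382 = 0.03099513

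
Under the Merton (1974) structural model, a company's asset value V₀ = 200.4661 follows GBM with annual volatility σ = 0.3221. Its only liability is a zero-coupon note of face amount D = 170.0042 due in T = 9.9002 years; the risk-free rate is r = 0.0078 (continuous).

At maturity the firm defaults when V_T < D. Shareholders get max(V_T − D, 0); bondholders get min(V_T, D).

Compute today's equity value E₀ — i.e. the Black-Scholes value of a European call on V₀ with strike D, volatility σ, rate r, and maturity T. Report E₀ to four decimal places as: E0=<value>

E0=92.7024

d₁ = [ln(V₀/D) + (r + σ²/2)T] / (σ√T)
   = [ln(200.4661/170.0042) + (0.0078 + 0.5·0.3221²)·9.9002] / (0.3221·√9.9002)
   = [0.164822 + 0.590787] / 1.013474 = 0.745563
d₂ = d₁ − σ√T = 0.745563 − 1.013474 = -0.267912
N(d₁) = 0.772034,  N(d₂) = 0.394384,  e^(−rT) = 0.925685
E₀ = V₀·N(d₁) − D·e^(−rT)·N(d₂)
   = 200.4661·0.772034 − 170.0042·0.925685·0.394384 = 92.702403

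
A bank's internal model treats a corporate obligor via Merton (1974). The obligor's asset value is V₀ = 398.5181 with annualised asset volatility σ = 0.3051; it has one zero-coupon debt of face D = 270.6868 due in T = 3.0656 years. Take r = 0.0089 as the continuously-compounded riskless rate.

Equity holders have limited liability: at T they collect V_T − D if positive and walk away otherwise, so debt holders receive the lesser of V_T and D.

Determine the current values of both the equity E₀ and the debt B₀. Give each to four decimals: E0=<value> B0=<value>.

d₁ = [ln(V₀/D) + (r + σ²/2)T] / (σ√T)
   = [ln(398.5181/270.6868) + (0.0089 + 0.5·0.3051²)·3.0656] / (0.3051·√3.0656)
   = [0.386790 + 0.169966] / 0.534195 = 1.042234
d₂ = d₁ − σ√T = 1.042234 − 0.534195 = 0.508039
N(d₁) = 0.851348,  N(d₂) = 0.694287,  e^(−rT) = 0.973085
E₀ = V₀·N(d₁) − D·e^(−rT)·N(d₂)
   = 398.5181·0.851348 − 270.6868·0.973085·0.694287 = 156.401686
B₀ = V₀ − E₀ = 398.5181 − 156.401686 = 242.116414

E0=156.4017 B0=242.1164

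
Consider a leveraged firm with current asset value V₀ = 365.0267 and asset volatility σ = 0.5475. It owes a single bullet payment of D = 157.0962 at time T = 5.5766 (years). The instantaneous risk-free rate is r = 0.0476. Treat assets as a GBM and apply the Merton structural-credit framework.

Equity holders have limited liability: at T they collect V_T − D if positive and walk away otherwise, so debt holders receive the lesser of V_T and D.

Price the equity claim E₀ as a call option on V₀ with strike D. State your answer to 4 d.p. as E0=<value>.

d₁ = [ln(V₀/D) + (r + σ²/2)T] / (σ√T)
   = [ln(365.0267/157.0962) + (0.0476 + 0.5·0.5475²)·5.5766] / (0.5475·√5.5766)
   = [0.843112 + 1.101257] / 1.292912 = 1.503868
d₂ = d₁ − σ√T = 1.503868 − 1.292912 = 0.210956
N(d₁) = 0.933692,  N(d₂) = 0.583539,  e^(−rT) = 0.766864
E₀ = V₀·N(d₁) − D·e^(−rT)·N(d₂)
   = 365.0267·0.933692 − 157.0962·0.766864·0.583539 = 270.522842

E0=270.5228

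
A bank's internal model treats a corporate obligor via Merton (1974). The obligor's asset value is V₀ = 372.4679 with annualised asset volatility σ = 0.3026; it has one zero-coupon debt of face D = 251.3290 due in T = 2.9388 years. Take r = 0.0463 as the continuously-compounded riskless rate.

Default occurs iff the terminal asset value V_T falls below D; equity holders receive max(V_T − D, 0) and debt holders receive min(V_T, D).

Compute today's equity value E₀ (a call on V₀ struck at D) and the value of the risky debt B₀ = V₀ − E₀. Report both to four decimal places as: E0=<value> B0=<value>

d₁ = [ln(V₀/D) + (r + σ²/2)T] / (σ√T)
   = [ln(372.4679/251.3290) + (0.0463 + 0.5·0.3026²)·2.9388] / (0.3026·√2.9388)
   = [0.393388 + 0.270615] / 0.518745 = 1.280017
d₂ = d₁ − σ√T = 1.280017 − 0.518745 = 0.761272
N(d₁) = 0.899730,  N(d₂) = 0.776753,  e^(−rT) = 0.872785
E₀ = V₀·N(d₁) − D·e^(−rT)·N(d₂)
   = 372.4679·0.899730 − 251.3290·0.872785·0.776753 = 164.735268
B₀ = V₀ − E₀ = 372.4679 − 164.735268 = 207.732632

E0=164.7353 B0=207.7326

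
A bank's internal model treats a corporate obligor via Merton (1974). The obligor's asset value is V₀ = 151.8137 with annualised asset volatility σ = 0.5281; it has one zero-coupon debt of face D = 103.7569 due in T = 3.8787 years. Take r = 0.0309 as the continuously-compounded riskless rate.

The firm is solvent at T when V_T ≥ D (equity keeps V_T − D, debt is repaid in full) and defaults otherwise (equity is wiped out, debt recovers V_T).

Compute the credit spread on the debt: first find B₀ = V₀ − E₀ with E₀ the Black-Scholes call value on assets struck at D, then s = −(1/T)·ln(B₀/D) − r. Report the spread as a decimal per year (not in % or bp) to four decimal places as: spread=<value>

d₁ = [ln(V₀/D) + (r + σ²/2)T] / (σ√T)
   = [ln(151.8137/103.7569) + (0.0309 + 0.5·0.5281²)·3.8787] / (0.5281·√3.8787)
   = [0.380603 + 0.660716] / 1.040062 = 1.001209
d₂ = d₁ − σ√T = 1.001209 − 1.040062 = -0.038853
N(d₁) = 0.841637,  N(d₂) = 0.484504,  e^(−rT) = 0.887052
E₀ = V₀·N(d₁) − D·e^(−rT)·N(d₂)
   = 151.8137·0.841637 − 103.7569·0.887052·0.484504 = 83.179407
B₀ = V₀ − E₀ = 151.8137 − 83.179407 = 68.634293
spread = −(1/T)·ln(B₀/D) − r = −(1/3.8787)·ln(68.634293/103.7569) − 0.0309 = 0.07564558

spread=0.0756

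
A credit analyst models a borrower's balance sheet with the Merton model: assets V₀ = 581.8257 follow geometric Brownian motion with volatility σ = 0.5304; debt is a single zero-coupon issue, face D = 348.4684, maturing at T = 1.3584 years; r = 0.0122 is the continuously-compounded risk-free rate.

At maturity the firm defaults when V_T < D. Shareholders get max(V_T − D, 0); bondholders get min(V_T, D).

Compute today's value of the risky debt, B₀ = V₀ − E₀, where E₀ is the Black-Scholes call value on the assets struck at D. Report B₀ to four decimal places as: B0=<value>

B0=313.5624

d₁ = [ln(V₀/D) + (r + σ²/2)T] / (σ√T)
   = [ln(581.8257/348.4684) + (0.0122 + 0.5·0.5304²)·1.3584] / (0.5304·√1.3584)
   = [0.512623 + 0.207648] / 0.618183 = 1.165142
d₂ = d₁ − σ√T = 1.165142 − 0.618183 = 0.546958
N(d₁) = 0.878019,  N(d₂) = 0.707796,  e^(−rT) = 0.983564
E₀ = V₀·N(d₁) − D·e^(−rT)·N(d₂)
   = 581.8257·0.878019 − 348.4684·0.983564·0.707796 = 268.263308
B₀ = V₀ − E₀ = 581.8257 − 268.263308 = 313.562392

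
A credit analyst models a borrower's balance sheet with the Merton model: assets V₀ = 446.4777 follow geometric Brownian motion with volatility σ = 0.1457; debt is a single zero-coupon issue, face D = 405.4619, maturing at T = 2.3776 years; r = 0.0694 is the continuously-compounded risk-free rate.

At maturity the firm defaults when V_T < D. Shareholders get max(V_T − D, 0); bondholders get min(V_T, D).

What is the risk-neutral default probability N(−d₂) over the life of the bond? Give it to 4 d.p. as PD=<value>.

d₁ = [ln(V₀/D) + (r + σ²/2)T] / (σ√T)
   = [ln(446.4777/405.4619) + (0.0694 + 0.5·0.1457²)·2.3776] / (0.1457·√2.3776)
   = [0.096363 + 0.190242] / 0.224662 = 1.275716
d₂ = d₁ − σ√T = 1.275716 − 0.224662 = 1.051054
risk-neutral PD = N(−d₂) = N(-1.051054) = 0.146617

PD=0.1466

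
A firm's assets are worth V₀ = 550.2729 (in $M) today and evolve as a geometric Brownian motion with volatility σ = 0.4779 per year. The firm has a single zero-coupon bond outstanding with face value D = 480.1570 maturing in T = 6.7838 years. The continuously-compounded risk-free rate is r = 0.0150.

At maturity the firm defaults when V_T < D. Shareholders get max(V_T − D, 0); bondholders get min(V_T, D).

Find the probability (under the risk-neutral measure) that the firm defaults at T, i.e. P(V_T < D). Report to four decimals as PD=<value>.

PD=0.6668

d₁ = [ln(V₀/D) + (r + σ²/2)T] / (σ√T)
   = [ln(550.2729/480.1570) + (0.0150 + 0.5·0.4779²)·6.7838] / (0.4779·√6.7838)
   = [0.136301 + 0.876428] / 1.244725 = 0.813616
d₂ = d₁ − σ√T = 0.813616 − 1.244725 = -0.431109
risk-neutral PD = N(−d₂) = N(0.431109) = 0.666805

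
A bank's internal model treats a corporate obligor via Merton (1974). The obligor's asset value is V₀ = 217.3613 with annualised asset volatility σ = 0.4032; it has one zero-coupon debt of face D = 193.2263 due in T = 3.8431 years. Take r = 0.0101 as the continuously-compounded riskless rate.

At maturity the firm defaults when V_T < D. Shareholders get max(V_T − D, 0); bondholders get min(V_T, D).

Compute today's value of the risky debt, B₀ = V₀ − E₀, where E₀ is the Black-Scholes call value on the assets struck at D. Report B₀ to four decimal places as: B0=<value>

B0=138.5101

d₁ = [ln(V₀/D) + (r + σ²/2)T] / (σ√T)
   = [ln(217.3613/193.2263) + (0.0101 + 0.5·0.4032²)·3.8431] / (0.4032·√3.8431)
   = [0.117699 + 0.351202] / 0.790426 = 0.593226
d₂ = d₁ − σ√T = 0.593226 − 0.790426 = -0.197201
N(d₁) = 0.723485,  N(d₂) = 0.421835,  e^(−rT) = 0.961928
E₀ = V₀·N(d₁) − D·e^(−rT)·N(d₂)
   = 217.3613·0.723485 − 193.2263·0.961928·0.421835 = 78.851163
B₀ = V₀ − E₀ = 217.3613 − 78.851163 = 138.510137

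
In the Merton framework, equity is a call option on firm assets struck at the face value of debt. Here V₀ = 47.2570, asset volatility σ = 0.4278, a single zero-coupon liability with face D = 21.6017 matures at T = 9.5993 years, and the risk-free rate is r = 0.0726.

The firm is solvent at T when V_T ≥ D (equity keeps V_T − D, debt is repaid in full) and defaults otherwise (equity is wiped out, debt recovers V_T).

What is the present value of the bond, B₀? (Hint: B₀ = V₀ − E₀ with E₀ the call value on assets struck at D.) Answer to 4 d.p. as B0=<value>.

B0=9.0402

d₁ = [ln(V₀/D) + (r + σ²/2)T] / (σ√T)
   = [ln(47.2570/21.6017) + (0.0726 + 0.5·0.4278²)·9.5993] / (0.4278·√9.5993)
   = [0.782829 + 1.575307] / 1.325441 = 1.779132
d₂ = d₁ − σ√T = 1.779132 − 1.325441 = 0.453691
N(d₁) = 0.962391,  N(d₂) = 0.674974,  e^(−rT) = 0.498123
E₀ = V₀·N(d₁) − D·e^(−rT)·N(d₂)
   = 47.2570·0.962391 − 21.6017·0.498123·0.674974 = 38.216788
B₀ = V₀ − E₀ = 47.2570 − 38.216788 = 9.040212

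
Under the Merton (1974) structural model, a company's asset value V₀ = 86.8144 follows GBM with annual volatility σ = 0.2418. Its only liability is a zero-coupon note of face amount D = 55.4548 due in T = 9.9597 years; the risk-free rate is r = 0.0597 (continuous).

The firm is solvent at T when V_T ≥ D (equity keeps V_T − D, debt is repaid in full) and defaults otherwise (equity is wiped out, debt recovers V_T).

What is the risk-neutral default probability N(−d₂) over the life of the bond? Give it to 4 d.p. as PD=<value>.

PD=0.1623

d₁ = [ln(V₀/D) + (r + σ²/2)T] / (σ√T)
   = [ln(86.8144/55.4548) + (0.0597 + 0.5·0.2418²)·9.9597] / (0.2418·√9.9597)
   = [0.448204 + 0.885752] / 0.763096 = 1.748084
d₂ = d₁ − σ√T = 1.748084 − 0.763096 = 0.984987
risk-neutral PD = N(−d₂) = N(-0.984987) = 0.162315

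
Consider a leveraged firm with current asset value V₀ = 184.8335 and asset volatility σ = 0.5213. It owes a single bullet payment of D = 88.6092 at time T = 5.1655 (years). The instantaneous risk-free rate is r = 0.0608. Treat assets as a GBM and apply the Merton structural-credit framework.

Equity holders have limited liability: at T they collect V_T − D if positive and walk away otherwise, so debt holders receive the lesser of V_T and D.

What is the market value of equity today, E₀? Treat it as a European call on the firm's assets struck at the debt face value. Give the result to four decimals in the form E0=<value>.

d₁ = [ln(V₀/D) + (r + σ²/2)T] / (σ√T)
   = [ln(184.8335/88.6092) + (0.0608 + 0.5·0.5213²)·5.1655] / (0.5213·√5.1655)
   = [0.735220 + 1.015934] / 1.184797 = 1.478020
d₂ = d₁ − σ√T = 1.478020 − 1.184797 = 0.293223
N(d₁) = 0.930299,  N(d₂) = 0.615324,  e^(−rT) = 0.730473
E₀ = V₀·N(d₁) − D·e^(−rT)·N(d₂)
   = 184.8335·0.930299 − 88.6092·0.730473·0.615324 = 132.122497

E0=132.1225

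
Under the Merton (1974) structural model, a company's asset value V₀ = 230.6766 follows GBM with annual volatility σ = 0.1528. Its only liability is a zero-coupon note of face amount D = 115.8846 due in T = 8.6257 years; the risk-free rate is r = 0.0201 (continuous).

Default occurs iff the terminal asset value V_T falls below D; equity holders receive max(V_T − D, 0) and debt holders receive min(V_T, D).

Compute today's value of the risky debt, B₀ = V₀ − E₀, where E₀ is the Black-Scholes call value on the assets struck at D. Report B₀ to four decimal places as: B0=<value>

B0=96.7466

d₁ = [ln(V₀/D) + (r + σ²/2)T] / (σ√T)
   = [ln(230.6766/115.8846) + (0.0201 + 0.5·0.1528²)·8.6257] / (0.1528·√8.6257)
   = [0.688422 + 0.274072] / 0.448767 = 2.144754
d₂ = d₁ − σ√T = 2.144754 − 0.448767 = 1.695988
N(d₁) = 0.984014,  N(d₂) = 0.955056,  e^(−rT) = 0.840821
E₀ = V₀·N(d₁) − D·e^(−rT)·N(d₂)
   = 230.6766·0.984014 − 115.8846·0.840821·0.955056 = 133.930022
B₀ = V₀ − E₀ = 230.6766 − 133.930022 = 96.746578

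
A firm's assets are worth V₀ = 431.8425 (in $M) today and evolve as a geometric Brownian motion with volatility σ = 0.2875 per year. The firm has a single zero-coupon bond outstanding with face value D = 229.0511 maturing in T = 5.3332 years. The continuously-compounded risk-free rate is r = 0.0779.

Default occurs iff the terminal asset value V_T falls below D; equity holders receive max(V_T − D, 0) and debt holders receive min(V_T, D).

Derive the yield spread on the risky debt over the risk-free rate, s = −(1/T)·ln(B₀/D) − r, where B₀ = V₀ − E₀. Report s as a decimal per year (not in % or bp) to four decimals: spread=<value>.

spread=0.0050

d₁ = [ln(V₀/D) + (r + σ²/2)T] / (σ√T)
   = [ln(431.8425/229.0511) + (0.0779 + 0.5·0.2875²)·5.3332] / (0.2875·√5.3332)
   = [0.634116 + 0.635867] / 0.663945 = 1.912785
d₂ = d₁ − σ√T = 1.912785 − 0.663945 = 1.248841
N(d₁) = 0.972112,  N(d₂) = 0.894138,  e^(−rT) = 0.660039
E₀ = V₀·N(d₁) − D·e^(−rT)·N(d₂)
   = 431.8425·0.972112 − 229.0511·0.660039·0.894138 = 284.621152
B₀ = V₀ − E₀ = 431.8425 − 284.621152 = 147.221348
spread = −(1/T)·ln(B₀/D) − r = −(1/5.3332)·ln(147.221348/229.0511) − 0.0779 = 0.00497855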